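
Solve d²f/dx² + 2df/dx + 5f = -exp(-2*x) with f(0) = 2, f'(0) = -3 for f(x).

f = -exp(-2*x)/5 - 3*exp(-x)*sin(2*x)/5 + 11*cos(2*x)*exp(-x)/5

Characteristic equation r² + 2r + 5 = 0 has discriminant (2)² - 4·(5) = -16 < 0, so r = -1 ± 2i.
Hence f_h = C1*cos(2*x)*exp(-x) + C2*exp(-x)*sin(2*x).
Try f_p = A*exp(-2*x). Substituting into the equation and dividing by exp(-2*x) gives A = -1/5, so f_p = -exp(-2*x)/5.
General solution: f = -exp(-2*x)/5 + C1*cos(2*x)*exp(-x) + C2*exp(-x)*sin(2*x).
Apply the initial conditions: f(0) = -1/5 + C1 = 2 and f'(0) = 2/5 - C1 + 2*C2 = -3. Solving gives C1 = 11/5, C2 = -3/5.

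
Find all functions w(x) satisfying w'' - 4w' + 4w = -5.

Characteristic equation r² - 4r + 4 = 0 has discriminant (-4)² - 4·(4) = 0, so r = 2 is a repeated root.
Hence w_h = (C1 + C2*x)*exp(2*x).
For the particular solution try w_p = A0. Substituting and matching coefficients of each power of x gives A0 = -5/4, so w_p = -5/4.

w = -5/4 + C1*exp(2*x) + C2*x*exp(2*x)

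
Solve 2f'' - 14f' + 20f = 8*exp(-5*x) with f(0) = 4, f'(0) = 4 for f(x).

f = -6*exp(5*x)/5 + 2*exp(-5*x)/35 + 36*exp(2*x)/7

Divide through by 2: f'' - 7f' + 10f = 4*exp(-5*x).
Characteristic equation r² - 7r + 10 = 0 factors as (r - 5)(r - 2) = 0, so r = 5, 2.
Hence f_h = C1*exp(5*x) + C2*exp(2*x).
Try f_p = A*exp(-5*x). Substituting into the equation and dividing by exp(-5*x) gives A = 2/35, so f_p = 2*exp(-5*x)/35.
General solution: f = 2*exp(-5*x)/35 + C1*exp(5*x) + C2*exp(2*x).
Apply the initial conditions: f(0) = 2/35 + C1 + C2 = 4 and f'(0) = -2/7 + 2*C2 + 5*C1 = 4. Solving gives C1 = -6/5, C2 = 36/7.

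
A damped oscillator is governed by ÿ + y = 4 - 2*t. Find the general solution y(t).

Characteristic equation r² + 1 = 0 has discriminant (0)² - 4·(1) = -4 < 0, so r = ± i.
Hence y_h = C1*cos(t) + C2*sin(t).
For the particular solution try y_p = A0 + A1*t. Substituting and matching coefficients of each power of t gives A0 = 4, A1 = -2, so y_p = 4 - 2*t.

y = 4 - 2*t + C1*cos(t) + C2*sin(t)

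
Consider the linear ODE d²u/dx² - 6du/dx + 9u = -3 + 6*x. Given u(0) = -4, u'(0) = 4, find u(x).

Characteristic equation r² - 6r + 9 = 0 has discriminant (-6)² - 4·(9) = 0, so r = 3 is a repeated root.
Hence u_h = (C1 + C2*x)*exp(3*x).
For the particular solution try u_p = A0 + A1*x. Substituting and matching coefficients of each power of x gives A0 = 1/9, A1 = 2/3, so u_p = 1/9 + 2*x/3.
General solution: u = 1/9 + 2*x/3 + C1*exp(3*x) + C2*x*exp(3*x).
Apply the initial conditions: u(0) = 1/9 + C1 = -4 and u'(0) = 2/3 + C2 + 3*C1 = 4. Solving gives C1 = -37/9, C2 = 47/3.

u = 1/9 - 37*exp(3*x)/9 + 2*x/3 + 47*x*exp(3*x)/3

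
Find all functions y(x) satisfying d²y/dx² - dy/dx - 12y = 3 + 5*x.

Characteristic equation r² - r - 12 = 0 factors as (r - 4)(r + 3) = 0, so r = 4, -3.
Hence y_h = C1*exp(4*x) + C2*exp(-3*x).
For the particular solution try y_p = A0 + A1*x. Substituting and matching coefficients of each power of x gives A0 = -31/144, A1 = -5/12, so y_p = -31/144 - 5*x/12.

y = -31/144 - 5*x/12 + C1*exp(4*x) + C2*exp(-3*x)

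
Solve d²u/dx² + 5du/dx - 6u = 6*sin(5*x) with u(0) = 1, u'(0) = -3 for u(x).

Characteristic equation r² + 5r - 6 = 0 factors as (r + 6)(r - 1) = 0, so r = -6, 1.
Hence u_h = C1*exp(-6*x) + C2*exp(x).
Try u_p = A*cos(5*x) + B*sin(5*x). Substituting and equating the coefficients of cos(5x) and sin(5x) gives A = -75/793, B = -93/793, so u_p = -93*sin(5*x)/793 - 75*cos(5*x)/793.
General solution: u = -93*sin(5*x)/793 - 75*cos(5*x)/793 + C1*exp(-6*x) + C2*exp(x).
Apply the initial conditions: u(0) = -75/793 + C1 + C2 = 1 and u'(0) = -465/793 + C2 - 6*C1 = -3. Solving gives C1 = 214/427, C2 = 54/91.

u = -93*sin(5*x)/793 - 75*cos(5*x)/793 + 54*exp(x)/91 + 214*exp(-6*x)/427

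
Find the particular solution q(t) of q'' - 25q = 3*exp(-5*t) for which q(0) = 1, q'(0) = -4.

Characteristic equation r² - 25 = 0 factors as (r + 5)(r - 5) = 0, so r = -5, 5.
Hence q_h = C1*exp(-5*t) + C2*exp(5*t).
Since exp(-5*t) solves the homogeneous equation (r = -5 is a root of multiplicity 1), multiply the trial by t. Try q_p = A*t*exp(-5*t). Substituting into the equation and dividing by exp(-5*t) gives A = -3/10, so q_p = -3*t*exp(-5*t)/10.
General solution: q = C1*exp(-5*t) + C2*exp(5*t) - 3*t*exp(-5*t)/10.
Apply the initial conditions: q(0) = C1 + C2 = 1 and q'(0) = -3/10 - 5*C1 + 5*C2 = -4. Solving gives C1 = 87/100, C2 = 13/100.

q = 13*exp(5*t)/100 + 87*exp(-5*t)/100 - 3*t*exp(-5*t)/10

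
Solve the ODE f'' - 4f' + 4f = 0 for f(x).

f = C1*exp(2*x) + C2*x*exp(2*x)

Characteristic equation r² - 4r + 4 = 0 has discriminant (-4)² - 4·(4) = 0, so r = 2 is a repeated root.
Hence f_h = (C1 + C2*x)*exp(2*x).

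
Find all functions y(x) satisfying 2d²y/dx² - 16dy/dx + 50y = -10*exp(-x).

Divide through by 2: y'' - 8y' + 25y = -5*exp(-x).
Characteristic equation r² - 8r + 25 = 0 has discriminant (-8)² - 4·(25) = -36 < 0, so r = 4 ± 3i.
Hence y_h = C1*cos(3*x)*exp(4*x) + C2*exp(4*x)*sin(3*x).
Try y_p = A*exp(-x). Substituting into the equation and dividing by exp(-x) gives A = -5/34, so y_p = -5*exp(-x)/34.

y = -5*exp(-x)/34 + C1*cos(3*x)*exp(4*x) + C2*exp(4*x)*sin(3*x)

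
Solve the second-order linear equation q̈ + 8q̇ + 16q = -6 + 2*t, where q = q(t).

q = -7/16 + t/8 + C1*exp(-4*t) + C2*t*exp(-4*t)

Characteristic equation r² + 8r + 16 = 0 has discriminant (8)² - 4·(16) = 0, so r = -4 is a repeated root.
Hence q_h = (C1 + C2*t)*exp(-4*t).
For the particular solution try q_p = A0 + A1*t. Substituting and matching coefficients of each power of t gives A0 = -7/16, A1 = 1/8, so q_p = -7/16 + t/8.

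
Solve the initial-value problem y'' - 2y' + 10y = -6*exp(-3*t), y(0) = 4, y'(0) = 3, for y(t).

y = -6*exp(-3*t)/25 - 49*exp(t)*sin(3*t)/75 + 106*cos(3*t)*exp(t)/25

Characteristic equation r² - 2r + 10 = 0 has discriminant (-2)² - 4·(10) = -36 < 0, so r = 1 ± 3i.
Hence y_h = C1*cos(3*t)*exp(t) + C2*exp(t)*sin(3*t).
Try y_p = A*exp(-3*t). Substituting into the equation and dividing by exp(-3*t) gives A = -6/25, so y_p = -6*exp(-3*t)/25.
General solution: y = -6*exp(-3*t)/25 + C1*cos(3*t)*exp(t) + C2*exp(t)*sin(3*t).
Apply the initial conditions: y(0) = -6/25 + C1 = 4 and y'(0) = 18/25 + C1 + 3*C2 = 3. Solving gives C1 = 106/25, C2 = -49/75.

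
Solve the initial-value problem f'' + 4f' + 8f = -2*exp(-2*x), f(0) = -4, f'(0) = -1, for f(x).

Characteristic equation r² + 4r + 8 = 0 has discriminant (4)² - 4·(8) = -16 < 0, so r = -2 ± 2i.
Hence f_h = C1*cos(2*x)*exp(-2*x) + C2*exp(-2*x)*sin(2*x).
Try f_p = A*exp(-2*x). Substituting into the equation and dividing by exp(-2*x) gives A = -1/2, so f_p = -exp(-2*x)/2.
General solution: f = -exp(-2*x)/2 + C1*cos(2*x)*exp(-2*x) + C2*exp(-2*x)*sin(2*x).
Apply the initial conditions: f(0) = -1/2 + C1 = -4 and f'(0) = 1 - 2*C1 + 2*C2 = -1. Solving gives C1 = -7/2, C2 = -9/2.

f = -exp(-2*x)/2 - 9*exp(-2*x)*sin(2*x)/2 - 7*cos(2*x)*exp(-2*x)/2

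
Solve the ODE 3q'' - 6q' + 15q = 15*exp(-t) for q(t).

Divide through by 3: q'' - 2q' + 5q = 5*exp(-t).
Characteristic equation r² - 2r + 5 = 0 has discriminant (-2)² - 4·(5) = -16 < 0, so r = 1 ± 2i.
Hence q_h = C1*cos(2*t)*exp(t) + C2*exp(t)*sin(2*t).
Try q_p = A*exp(-t). Substituting into the equation and dividing by exp(-t) gives A = 5/8, so q_p = 5*exp(-t)/8.

q = 5*exp(-t)/8 + C1*cos(2*t)*exp(t) + C2*exp(t)*sin(2*t)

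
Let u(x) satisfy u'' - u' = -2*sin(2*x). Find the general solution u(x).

u = C2 - cos(2*x)/5 + 2*sin(2*x)/5 + C1*exp(x)

Characteristic equation r² - r = 0 factors as (r - 1)r = 0, so r = 1, 0.
Hence u_h = C1*exp(x) + C2.
Try u_p = A*cos(2*x) + B*sin(2*x). Substituting and equating the coefficients of cos(2x) and sin(2x) gives A = -1/5, B = 2/5, so u_p = -cos(2*x)/5 + 2*sin(2*x)/5.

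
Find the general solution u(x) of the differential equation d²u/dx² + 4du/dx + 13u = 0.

Characteristic equation r² + 4r + 13 = 0 has discriminant (4)² - 4·(13) = -36 < 0, so r = -2 ± 3i.
Hence u_h = C1*cos(3*x)*exp(-2*x) + C2*exp(-2*x)*sin(3*x).

u = C1*cos(3*x)*exp(-2*x) + C2*exp(-2*x)*sin(3*x)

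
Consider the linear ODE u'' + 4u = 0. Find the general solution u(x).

u = C1*cos(2*x) + C2*sin(2*x)

Characteristic equation r² + 4 = 0 has discriminant (0)² - 4·(4) = -16 < 0, so r = ± 2i.
Hence u_h = C1*cos(2*x) + C2*sin(2*x).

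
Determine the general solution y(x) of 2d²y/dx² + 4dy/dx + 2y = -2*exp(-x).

y = C1*exp(-x) - x**2*exp(-x)/2 + C2*x*exp(-x)

Divide through by 2: y'' + 2y' + y = -exp(-x).
Characteristic equation r² + 2r + 1 = 0 has discriminant (2)² - 4·(1) = 0, so r = -1 is a repeated root.
Hence y_h = (C1 + C2*x)*exp(-x).
Since exp(-x) solves the homogeneous equation (r = -1 is a root of multiplicity 2), multiply the trial by x^2. Try y_p = A*x^2*exp(-x). Substituting into the equation and dividing by exp(-x) gives A = -1/2, so y_p = -x^2*exp(-x)/2.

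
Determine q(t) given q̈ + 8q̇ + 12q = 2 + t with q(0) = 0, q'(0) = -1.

q = 1/9 - 7*exp(-2*t)/16 + t/12 + 47*exp(-6*t)/144

Characteristic equation r² + 8r + 12 = 0 factors as (r + 6)(r + 2) = 0, so r = -6, -2.
Hence q_h = C1*exp(-6*t) + C2*exp(-2*t).
For the particular solution try q_p = A0 + A1*t. Substituting and matching coefficients of each power of t gives A0 = 1/9, A1 = 1/12, so q_p = 1/9 + t/12.
General solution: q = 1/9 + t/12 + C1*exp(-6*t) + C2*exp(-2*t).
Apply the initial conditions: q(0) = 1/9 + C1 + C2 = 0 and q'(0) = 1/12 - 6*C1 - 2*C2 = -1. Solving gives C1 = 47/144, C2 = -7/16.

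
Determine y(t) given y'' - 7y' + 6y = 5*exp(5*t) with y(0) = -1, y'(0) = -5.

Characteristic equation r² - 7r + 6 = 0 factors as (r - 1)(r - 6) = 0, so r = 1, 6.
Hence y_h = C1*exp(t) + C2*exp(6*t).
Try y_p = A*exp(5*t). Substituting into the equation and dividing by exp(5*t) gives A = -5/4, so y_p = -5*exp(5*t)/4.
General solution: y = -5*exp(5*t)/4 + C1*exp(t) + C2*exp(6*t).
Apply the initial conditions: y(0) = -5/4 + C1 + C2 = -1 and y'(0) = -25/4 + C1 + 6*C2 = -5. Solving gives C1 = 1/20, C2 = 1/5.

y = -5*exp(5*t)/4 + exp(6*t)/5 + exp(t)/20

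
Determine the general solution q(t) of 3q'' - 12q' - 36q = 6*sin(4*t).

q = -7*sin(4*t)/130 + 2*cos(4*t)/65 + C1*exp(-2*t) + C2*exp(6*t)

Divide through by 3: q'' - 4q' - 12q = 2*sin(4*t).
Characteristic equation r² - 4r - 12 = 0 factors as (r + 2)(r - 6) = 0, so r = -2, 6.
Hence q_h = C1*exp(-2*t) + C2*exp(6*t).
Try q_p = A*cos(4*t) + B*sin(4*t). Substituting and equating the coefficients of cos(4t) and sin(4t) gives A = 2/65, B = -7/130, so q_p = -7*sin(4*t)/130 + 2*cos(4*t)/65.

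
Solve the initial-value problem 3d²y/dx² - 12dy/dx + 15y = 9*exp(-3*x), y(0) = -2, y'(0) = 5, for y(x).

y = 3*exp(-3*x)/26 - 55*cos(x)*exp(2*x)/26 + 249*exp(2*x)*sin(x)/26

Divide through by 3: y'' - 4y' + 5y = 3*exp(-3*x).
Characteristic equation r² - 4r + 5 = 0 has discriminant (-4)² - 4·(5) = -4 < 0, so r = 2 ± i.
Hence y_h = C1*cos(x)*exp(2*x) + C2*exp(2*x)*sin(x).
Try y_p = A*exp(-3*x). Substituting into the equation and dividing by exp(-3*x) gives A = 3/26, so y_p = 3*exp(-3*x)/26.
General solution: y = 3*exp(-3*x)/26 + C1*cos(x)*exp(2*x) + C2*exp(2*x)*sin(x).
Apply the initial conditions: y(0) = 3/26 + C1 = -2 and y'(0) = -9/26 + C2 + 2*C1 = 5. Solving gives C1 = -55/26, C2 = 249/26.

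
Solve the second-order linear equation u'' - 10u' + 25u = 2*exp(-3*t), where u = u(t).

u = exp(-3*t)/32 + C1*exp(5*t) + C2*t*exp(5*t)

Characteristic equation r² - 10r + 25 = 0 has discriminant (-10)² - 4·(25) = 0, so r = 5 is a repeated root.
Hence u_h = (C1 + C2*t)*exp(5*t).
Try u_p = A*exp(-3*t). Substituting into the equation and dividing by exp(-3*t) gives A = 1/32, so u_p = exp(-3*t)/32.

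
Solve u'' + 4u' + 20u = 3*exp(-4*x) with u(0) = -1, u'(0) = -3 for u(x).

Characteristic equation r² + 4r + 20 = 0 has discriminant (4)² - 4·(20) = -64 < 0, so r = -2 ± 4i.
Hence u_h = C1*cos(4*x)*exp(-2*x) + C2*exp(-2*x)*sin(4*x).
Try u_p = A*exp(-4*x). Substituting into the equation and dividing by exp(-4*x) gives A = 3/20, so u_p = 3*exp(-4*x)/20.
General solution: u = 3*exp(-4*x)/20 + C1*cos(4*x)*exp(-2*x) + C2*exp(-2*x)*sin(4*x).
Apply the initial conditions: u(0) = 3/20 + C1 = -1 and u'(0) = -3/5 - 2*C1 + 4*C2 = -3. Solving gives C1 = -23/20, C2 = -47/40.

u = 3*exp(-4*x)/20 - 47*exp(-2*x)*sin(4*x)/40 - 23*cos(4*x)*exp(-2*x)/20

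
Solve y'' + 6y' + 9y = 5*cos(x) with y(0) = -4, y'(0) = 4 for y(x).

y = -22*exp(-3*x)/5 + 2*cos(x)/5 + 3*sin(x)/10 - 19*x*exp(-3*x)/2

Characteristic equation r² + 6r + 9 = 0 has discriminant (6)² - 4·(9) = 0, so r = -3 is a repeated root.
Hence y_h = (C1 + C2*x)*exp(-3*x).
Try y_p = A*cos(x) + B*sin(x). Substituting and equating the coefficients of cos(x) and sin(x) gives A = 2/5, B = 3/10, so y_p = 2*cos(x)/5 + 3*sin(x)/10.
General solution: y = 2*cos(x)/5 + 3*sin(x)/10 + C1*exp(-3*x) + C2*x*exp(-3*x).
Apply the initial conditions: y(0) = 2/5 + C1 = -4 and y'(0) = 3/10 + C2 - 3*C1 = 4. Solving gives C1 = -22/5, C2 = -19/2.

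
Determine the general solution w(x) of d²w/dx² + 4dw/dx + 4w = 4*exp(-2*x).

Characteristic equation r² + 4r + 4 = 0 has discriminant (4)² - 4·(4) = 0, so r = -2 is a repeated root.
Hence w_h = (C1 + C2*x)*exp(-2*x).
Since exp(-2*x) solves the homogeneous equation (r = -2 is a root of multiplicity 2), multiply the trial by x^2. Try w_p = A*x^2*exp(-2*x). Substituting into the equation and dividing by exp(-2*x) gives A = 2, so w_p = 2*x^2*exp(-2*x).

w = C1*exp(-2*x) + 2*x**2*exp(-2*x) + C2*x*exp(-2*x)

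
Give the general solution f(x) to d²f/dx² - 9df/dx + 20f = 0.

Characteristic equation r² - 9r + 20 = 0 factors as (r - 4)(r - 5) = 0, so r = 4, 5.
Hence f_h = C1*exp(4*x) + C2*exp(5*x).

f = C1*exp(4*x) + C2*exp(5*x)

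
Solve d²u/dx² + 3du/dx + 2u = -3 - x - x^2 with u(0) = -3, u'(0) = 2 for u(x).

Characteristic equation r² + 3r + 2 = 0 factors as (r + 2)(r + 1) = 0, so r = -2, -1.
Hence u_h = C1*exp(-2*x) + C2*exp(-x).
For the particular solution try u_p = A0 + A1*x + A2*x^2. Substituting and matching coefficients of each power of x gives A0 = -5/2, A1 = 1, A2 = -1/2, so u_p = -5/2 + x - x^2/2.
General solution: u = -5/2 + x - x^2/2 + C1*exp(-2*x) + C2*exp(-x).
Apply the initial conditions: u(0) = -5/2 + C1 + C2 = -3 and u'(0) = 1 - C2 - 2*C1 = 2. Solving gives C1 = -1/2, C2 = 0.

u = -5/2 + x - x**2/2 - exp(-2*x)/2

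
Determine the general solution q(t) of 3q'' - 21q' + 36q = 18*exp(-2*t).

Divide through by 3: q'' - 7q' + 12q = 6*exp(-2*t).
Characteristic equation r² - 7r + 12 = 0 factors as (r - 4)(r - 3) = 0, so r = 4, 3.
Hence q_h = C1*exp(4*t) + C2*exp(3*t).
Try q_p = A*exp(-2*t). Substituting into the equation and dividing by exp(-2*t) gives A = 1/5, so q_p = exp(-2*t)/5.

q = exp(-2*t)/5 + C1*exp(4*t) + C2*exp(3*t)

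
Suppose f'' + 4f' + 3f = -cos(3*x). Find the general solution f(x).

Characteristic equation r² + 4r + 3 = 0 factors as (r + 3)(r + 1) = 0, so r = -3, -1.
Hence f_h = C1*exp(-3*x) + C2*exp(-x).
Try f_p = A*cos(3*x) + B*sin(3*x). Substituting and equating the coefficients of cos(3x) and sin(3x) gives A = 1/30, B = -1/15, so f_p = -sin(3*x)/15 + cos(3*x)/30.

f = -sin(3*x)/15 + cos(3*x)/30 + C1*exp(-3*x) + C2*exp(-x)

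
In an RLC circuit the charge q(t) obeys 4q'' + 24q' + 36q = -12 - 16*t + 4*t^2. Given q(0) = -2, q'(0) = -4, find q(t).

Divide through by 4: q'' + 6q' + 9q = -3 + t^2 - 4*t.
Characteristic equation r² + 6r + 9 = 0 has discriminant (6)² - 4·(9) = 0, so r = -3 is a repeated root.
Hence q_h = (C1 + C2*t)*exp(-3*t).
For the particular solution try q_p = A0 + A1*t + A2*t^2. Substituting and matching coefficients of each power of t gives A0 = 1/27, A1 = -16/27, A2 = 1/9, so q_p = 1/27 - 16*t/27 + t^2/9.
General solution: q = 1/27 - 16*t/27 + t^2/9 + C1*exp(-3*t) + C2*t*exp(-3*t).
Apply the initial conditions: q(0) = 1/27 + C1 = -2 and q'(0) = -16/27 + C2 - 3*C1 = -4. Solving gives C1 = -55/27, C2 = -257/27.

q = 1/27 - 55*exp(-3*t)/27 - 16*t/27 + t**2/9 - 257*t*exp(-3*t)/27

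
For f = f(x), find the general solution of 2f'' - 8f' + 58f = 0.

f = C1*cos(5*x)*exp(2*x) + C2*exp(2*x)*sin(5*x)

Divide through by 2: f'' - 4f' + 29f = 0.
Characteristic equation r² - 4r + 29 = 0 has discriminant (-4)² - 4·(29) = -100 < 0, so r = 2 ± 5i.
Hence f_h = C1*cos(5*x)*exp(2*x) + C2*exp(2*x)*sin(5*x).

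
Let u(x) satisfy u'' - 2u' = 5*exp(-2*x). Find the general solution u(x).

u = C2 + 5*exp(-2*x)/8 + C1*exp(2*x)

Characteristic equation r² - 2r = 0 factors as (r - 2)r = 0, so r = 2, 0.
Hence u_h = C1*exp(2*x) + C2.
Try u_p = A*exp(-2*x). Substituting into the equation and dividing by exp(-2*x) gives A = 5/8, so u_p = 5*exp(-2*x)/8.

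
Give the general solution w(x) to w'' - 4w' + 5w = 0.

Characteristic equation r² - 4r + 5 = 0 has discriminant (-4)² - 4·(5) = -4 < 0, so r = 2 ± i.
Hence w_h = C1*cos(x)*exp(2*x) + C2*exp(2*x)*sin(x).

w = C1*cos(x)*exp(2*x) + C2*exp(2*x)*sin(x)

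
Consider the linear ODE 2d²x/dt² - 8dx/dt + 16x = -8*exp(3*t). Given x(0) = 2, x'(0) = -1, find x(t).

x = -4*exp(3*t)/5 - 21*exp(2*t)*sin(2*t)/10 + 14*cos(2*t)*exp(2*t)/5

Divide through by 2: x'' - 4x' + 8x = -4*exp(3*t).
Characteristic equation r² - 4r + 8 = 0 has discriminant (-4)² - 4·(8) = -16 < 0, so r = 2 ± 2i.
Hence x_h = C1*cos(2*t)*exp(2*t) + C2*exp(2*t)*sin(2*t).
Try x_p = A*exp(3*t). Substituting into the equation and dividing by exp(3*t) gives A = -4/5, so x_p = -4*exp(3*t)/5.
General solution: x = -4*exp(3*t)/5 + C1*cos(2*t)*exp(2*t) + C2*exp(2*t)*sin(2*t).
Apply the initial conditions: x(0) = -4/5 + C1 = 2 and x'(0) = -12/5 + 2*C1 + 2*C2 = -1. Solving gives C1 = 14/5, C2 = -21/10.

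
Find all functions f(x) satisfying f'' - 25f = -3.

Characteristic equation r² - 25 = 0 factors as (r - 5)(r + 5) = 0, so r = 5, -5.
Hence f_h = C1*exp(5*x) + C2*exp(-5*x).
For the particular solution try f_p = A0. Substituting and matching coefficients of each power of x gives A0 = 3/25, so f_p = 3/25.

f = 3/25 + C1*exp(5*x) + C2*exp(-5*x)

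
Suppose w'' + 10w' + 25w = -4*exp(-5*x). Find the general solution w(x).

w = C1*exp(-5*x) - 2*x**2*exp(-5*x) + C2*x*exp(-5*x)

Characteristic equation r² + 10r + 25 = 0 has discriminant (10)² - 4·(25) = 0, so r = -5 is a repeated root.
Hence w_h = (C1 + C2*x)*exp(-5*x).
Since exp(-5*x) solves the homogeneous equation (r = -5 is a root of multiplicity 2), multiply the trial by x^2. Try w_p = A*x^2*exp(-5*x). Substituting into the equation and dividing by exp(-5*x) gives A = -2, so w_p = -2*x^2*exp(-5*x).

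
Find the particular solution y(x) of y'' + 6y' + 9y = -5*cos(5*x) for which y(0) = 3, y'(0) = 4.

Characteristic equation r² + 6r + 9 = 0 has discriminant (6)² - 4·(9) = 0, so r = -3 is a repeated root.
Hence y_h = (C1 + C2*x)*exp(-3*x).
Try y_p = A*cos(5*x) + B*sin(5*x). Substituting and equating the coefficients of cos(5x) and sin(5x) gives A = 20/289, B = -75/578, so y_p = -75*sin(5*x)/578 + 20*cos(5*x)/289.
General solution: y = -75*sin(5*x)/578 + 20*cos(5*x)/289 + C1*exp(-3*x) + C2*x*exp(-3*x).
Apply the initial conditions: y(0) = 20/289 + C1 = 3 and y'(0) = -375/578 + C2 - 3*C1 = 4. Solving gives C1 = 847/289, C2 = 457/34.

y = -75*sin(5*x)/578 + 20*cos(5*x)/289 + 847*exp(-3*x)/289 + 457*x*exp(-3*x)/34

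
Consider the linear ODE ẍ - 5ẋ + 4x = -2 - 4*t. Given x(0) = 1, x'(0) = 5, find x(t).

Characteristic equation r² - 5r + 4 = 0 factors as (r - 4)(r - 1) = 0, so r = 4, 1.
Hence x_h = C1*exp(4*t) + C2*exp(t).
For the particular solution try x_p = A0 + A1*t. Substituting and matching coefficients of each power of t gives A0 = -7/4, A1 = -1, so x_p = -7/4 - t.
General solution: x = -7/4 - t + C1*exp(4*t) + C2*exp(t).
Apply the initial conditions: x(0) = -7/4 + C1 + C2 = 1 and x'(0) = -1 + C2 + 4*C1 = 5. Solving gives C1 = 13/12, C2 = 5/3.

x = -7/4 - t + 5*exp(t)/3 + 13*exp(4*t)/12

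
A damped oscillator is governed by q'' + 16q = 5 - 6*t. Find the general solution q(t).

Characteristic equation r² + 16 = 0 has discriminant (0)² - 4·(16) = -64 < 0, so r = ± 4i.
Hence q_h = C1*cos(4*t) + C2*sin(4*t).
For the particular solution try q_p = A0 + A1*t. Substituting and matching coefficients of each power of t gives A0 = 5/16, A1 = -3/8, so q_p = 5/16 - 3*t/8.

q = 5/16 - 3*t/8 + C1*cos(4*t) + C2*sin(4*t)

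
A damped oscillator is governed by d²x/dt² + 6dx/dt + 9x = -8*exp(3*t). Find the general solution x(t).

x = -2*exp(3*t)/9 + C1*exp(-3*t) + C2*t*exp(-3*t)

Characteristic equation r² + 6r + 9 = 0 has discriminant (6)² - 4·(9) = 0, so r = -3 is a repeated root.
Hence x_h = (C1 + C2*t)*exp(-3*t).
Try x_p = A*exp(3*t). Substituting into the equation and dividing by exp(3*t) gives A = -2/9, so x_p = -2*exp(3*t)/9.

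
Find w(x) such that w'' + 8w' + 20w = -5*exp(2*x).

Characteristic equation r² + 8r + 20 = 0 has discriminant (8)² - 4·(20) = -16 < 0, so r = -4 ± 2i.
Hence w_h = C1*cos(2*x)*exp(-4*x) + C2*exp(-4*x)*sin(2*x).
Try w_p = A*exp(2*x). Substituting into the equation and dividing by exp(2*x) gives A = -1/8, so w_p = -exp(2*x)/8.

w = -exp(2*x)/8 + C1*cos(2*x)*exp(-4*x) + C2*exp(-4*x)*sin(2*x)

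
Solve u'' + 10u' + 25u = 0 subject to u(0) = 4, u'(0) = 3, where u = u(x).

u = 4*exp(-5*x) + 23*x*exp(-5*x)

Characteristic equation r² + 10r + 25 = 0 has discriminant (10)² - 4·(25) = 0, so r = -5 is a repeated root.
Hence u_h = (C1 + C2*x)*exp(-5*x).
Apply the initial conditions: u(0) = C1 = 4 and u'(0) = C2 - 5*C1 = 3. Solving gives C1 = 4, C2 = 23.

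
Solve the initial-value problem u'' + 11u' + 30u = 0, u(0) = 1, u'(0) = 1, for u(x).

Characteristic equation r² + 11r + 30 = 0 factors as (r + 6)(r + 5) = 0, so r = -6, -5.
Hence u_h = C1*exp(-6*x) + C2*exp(-5*x).
Apply the initial conditions: u(0) = C1 + C2 = 1 and u'(0) = -6*C1 - 5*C2 = 1. Solving gives C1 = -6, C2 = 7.

u = -6*exp(-6*x) + 7*exp(-5*x)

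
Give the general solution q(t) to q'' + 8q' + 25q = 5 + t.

q = 117/625 + t/25 + C1*cos(3*t)*exp(-4*t) + C2*exp(-4*t)*sin(3*t)

Characteristic equation r² + 8r + 25 = 0 has discriminant (8)² - 4·(25) = -36 < 0, so r = -4 ± 3i.
Hence q_h = C1*cos(3*t)*exp(-4*t) + C2*exp(-4*t)*sin(3*t).
For the particular solution try q_p = A0 + A1*t. Substituting and matching coefficients of each power of t gives A0 = 117/625, A1 = 1/25, so q_p = 117/625 + t/25.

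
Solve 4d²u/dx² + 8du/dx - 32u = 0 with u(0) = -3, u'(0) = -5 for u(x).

Divide through by 4: u'' + 2u' - 8u = 0.
Characteristic equation r² + 2r - 8 = 0 factors as (r + 4)(r - 2) = 0, so r = -4, 2.
Hence u_h = C1*exp(-4*x) + C2*exp(2*x).
Apply the initial conditions: u(0) = C1 + C2 = -3 and u'(0) = -4*C1 + 2*C2 = -5. Solving gives C1 = -1/6, C2 = -17/6.

u = -17*exp(2*x)/6 - exp(-4*x)/6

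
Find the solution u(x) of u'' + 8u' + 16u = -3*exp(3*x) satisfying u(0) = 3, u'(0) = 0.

Characteristic equation r² + 8r + 16 = 0 has discriminant (8)² - 4·(16) = 0, so r = -4 is a repeated root.
Hence u_h = (C1 + C2*x)*exp(-4*x).
Try u_p = A*exp(3*x). Substituting into the equation and dividing by exp(3*x) gives A = -3/49, so u_p = -3*exp(3*x)/49.
General solution: u = -3*exp(3*x)/49 + C1*exp(-4*x) + C2*x*exp(-4*x).
Apply the initial conditions: u(0) = -3/49 + C1 = 3 and u'(0) = -9/49 + C2 - 4*C1 = 0. Solving gives C1 = 150/49, C2 = 87/7.

u = -3*exp(3*x)/49 + 150*exp(-4*x)/49 + 87*x*exp(-4*x)/7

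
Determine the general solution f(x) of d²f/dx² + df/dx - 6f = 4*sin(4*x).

f = -22*sin(4*x)/125 - 4*cos(4*x)/125 + C1*exp(2*x) + C2*exp(-3*x)

Characteristic equation r² + r - 6 = 0 factors as (r - 2)(r + 3) = 0, so r = 2, -3.
Hence f_h = C1*exp(2*x) + C2*exp(-3*x).
Try f_p = A*cos(4*x) + B*sin(4*x). Substituting and equating the coefficients of cos(4x) and sin(4x) gives A = -4/125, B = -22/125, so f_p = -22*sin(4*x)/125 - 4*cos(4*x)/125.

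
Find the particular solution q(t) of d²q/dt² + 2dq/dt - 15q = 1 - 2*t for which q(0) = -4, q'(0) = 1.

q = -11/225 - 159*exp(-5*t)/100 - 85*exp(3*t)/36 + 2*t/15

Characteristic equation r² + 2r - 15 = 0 factors as (r + 5)(r - 3) = 0, so r = -5, 3.
Hence q_h = C1*exp(-5*t) + C2*exp(3*t).
For the particular solution try q_p = A0 + A1*t. Substituting and matching coefficients of each power of t gives A0 = -11/225, A1 = 2/15, so q_p = -11/225 + 2*t/15.
General solution: q = -11/225 + 2*t/15 + C1*exp(-5*t) + C2*exp(3*t).
Apply the initial conditions: q(0) = -11/225 + C1 + C2 = -4 and q'(0) = 2/15 - 5*C1 + 3*C2 = 1. Solving gives C1 = -159/100, C2 = -85/36.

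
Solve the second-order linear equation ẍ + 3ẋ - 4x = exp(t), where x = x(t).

x = C1*exp(-4*t) + C2*exp(t) + t*exp(t)/5

Characteristic equation r² + 3r - 4 = 0 factors as (r + 4)(r - 1) = 0, so r = -4, 1.
Hence x_h = C1*exp(-4*t) + C2*exp(t).
Since exp(t) solves the homogeneous equation (r = 1 is a root of multiplicity 1), multiply the trial by t. Try x_p = A*t*exp(t). Substituting into the equation and dividing by exp(t) gives A = 1/5, so x_p = t*exp(t)/5.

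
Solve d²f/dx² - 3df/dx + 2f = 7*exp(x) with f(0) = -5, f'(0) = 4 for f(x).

Characteristic equation r² - 3r + 2 = 0 factors as (r - 1)(r - 2) = 0, so r = 1, 2.
Hence f_h = C1*exp(x) + C2*exp(2*x).
Since exp(x) solves the homogeneous equation (r = 1 is a root of multiplicity 1), multiply the trial by x. Try f_p = A*x*exp(x). Substituting into the equation and dividing by exp(x) gives A = -7, so f_p = -7*x*exp(x).
General solution: f = C1*exp(x) + C2*exp(2*x) - 7*x*exp(x).
Apply the initial conditions: f(0) = C1 + C2 = -5 and f'(0) = -7 + C1 + 2*C2 = 4. Solving gives C1 = -21, C2 = 16.

f = -21*exp(x) + 16*exp(2*x) - 7*x*exp(x)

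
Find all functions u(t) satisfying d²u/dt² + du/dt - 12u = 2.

Characteristic equation r² + r - 12 = 0 factors as (r - 3)(r + 4) = 0, so r = 3, -4.
Hence u_h = C1*exp(3*t) + C2*exp(-4*t).
For the particular solution try u_p = A0. Substituting and matching coefficients of each power of t gives A0 = -1/6, so u_p = -1/6.

u = -1/6 + C1*exp(3*t) + C2*exp(-4*t)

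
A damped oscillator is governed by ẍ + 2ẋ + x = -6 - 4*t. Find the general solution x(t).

Characteristic equation r² + 2r + 1 = 0 has discriminant (2)² - 4·(1) = 0, so r = -1 is a repeated root.
Hence x_h = (C1 + C2*t)*exp(-t).
For the particular solution try x_p = A0 + A1*t. Substituting and matching coefficients of each power of t gives A0 = 2, A1 = -4, so x_p = 2 - 4*t.

x = 2 - 4*t + C1*exp(-t) + C2*t*exp(-t)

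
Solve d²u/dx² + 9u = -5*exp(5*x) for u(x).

u = -5*exp(5*x)/34 + C1*cos(3*x) + C2*sin(3*x)

Characteristic equation r² + 9 = 0 has discriminant (0)² - 4·(9) = -36 < 0, so r = ± 3i.
Hence u_h = C1*cos(3*x) + C2*sin(3*x).
Try u_p = A*exp(5*x). Substituting into the equation and dividing by exp(5*x) gives A = -5/34, so u_p = -5*exp(5*x)/34.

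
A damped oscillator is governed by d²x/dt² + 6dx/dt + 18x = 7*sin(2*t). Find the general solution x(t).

x = -21*cos(2*t)/85 + 49*sin(2*t)/170 + C1*cos(3*t)*exp(-3*t) + C2*exp(-3*t)*sin(3*t)

Characteristic equation r² + 6r + 18 = 0 has discriminant (6)² - 4·(18) = -36 < 0, so r = -3 ± 3i.
Hence x_h = C1*cos(3*t)*exp(-3*t) + C2*exp(-3*t)*sin(3*t).
Try x_p = A*cos(2*t) + B*sin(2*t). Substituting and equating the coefficients of cos(2t) and sin(2t) gives A = -21/85, B = 49/170, so x_p = -21*cos(2*t)/85 + 49*sin(2*t)/170.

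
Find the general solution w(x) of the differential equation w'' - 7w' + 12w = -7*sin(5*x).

Characteristic equation r² - 7r + 12 = 0 factors as (r - 3)(r - 4) = 0, so r = 3, 4.
Hence w_h = C1*exp(3*x) + C2*exp(4*x).
Try w_p = A*cos(5*x) + B*sin(5*x). Substituting and equating the coefficients of cos(5x) and sin(5x) gives A = -245/1394, B = 91/1394, so w_p = -245*cos(5*x)/1394 + 91*sin(5*x)/1394.

w = -245*cos(5*x)/1394 + 91*sin(5*x)/1394 + C1*exp(3*x) + C2*exp(4*x)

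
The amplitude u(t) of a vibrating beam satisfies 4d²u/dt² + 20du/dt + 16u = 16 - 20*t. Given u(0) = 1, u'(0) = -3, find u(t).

Divide through by 4: u'' + 5u' + 4u = 4 - 5*t.
Characteristic equation r² + 5r + 4 = 0 factors as (r + 4)(r + 1) = 0, so r = -4, -1.
Hence u_h = C1*exp(-4*t) + C2*exp(-t).
For the particular solution try u_p = A0 + A1*t. Substituting and matching coefficients of each power of t gives A0 = 41/16, A1 = -5/4, so u_p = 41/16 - 5*t/4.
General solution: u = 41/16 - 5*t/4 + C1*exp(-4*t) + C2*exp(-t).
Apply the initial conditions: u(0) = 41/16 + C1 + C2 = 1 and u'(0) = -5/4 - C2 - 4*C1 = -3. Solving gives C1 = 53/48, C2 = -8/3.

u = 41/16 - 8*exp(-t)/3 - 5*t/4 + 53*exp(-4*t)/48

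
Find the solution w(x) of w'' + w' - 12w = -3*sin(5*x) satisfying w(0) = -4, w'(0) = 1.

Characteristic equation r² + r - 12 = 0 factors as (r - 3)(r + 4) = 0, so r = 3, -4.
Hence w_h = C1*exp(3*x) + C2*exp(-4*x).
Try w_p = A*cos(5*x) + B*sin(5*x). Substituting and equating the coefficients of cos(5x) and sin(5x) gives A = 15/1394, B = 111/1394, so w_p = 15*cos(5*x)/1394 + 111*sin(5*x)/1394.
General solution: w = 15*cos(5*x)/1394 + 111*sin(5*x)/1394 + C1*exp(3*x) + C2*exp(-4*x).
Apply the initial conditions: w(0) = 15/1394 + C1 + C2 = -4 and w'(0) = 555/1394 - 4*C2 + 3*C1 = 1. Solving gives C1 = -75/34, C2 = -74/41.

w = -75*exp(3*x)/34 - 74*exp(-4*x)/41 + 15*cos(5*x)/1394 + 111*sin(5*x)/1394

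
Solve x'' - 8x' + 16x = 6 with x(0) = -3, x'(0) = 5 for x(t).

x = 3/8 - 27*exp(4*t)/8 + 37*t*exp(4*t)/2

Characteristic equation r² - 8r + 16 = 0 has discriminant (-8)² - 4·(16) = 0, so r = 4 is a repeated root.
Hence x_h = (C1 + C2*t)*exp(4*t).
For the particular solution try x_p = A0. Substituting and matching coefficients of each power of t gives A0 = 3/8, so x_p = 3/8.
General solution: x = 3/8 + C1*exp(4*t) + C2*t*exp(4*t).
Apply the initial conditions: x(0) = 3/8 + C1 = -3 and x'(0) = C2 + 4*C1 = 5. Solving gives C1 = -27/8, C2 = 37/2.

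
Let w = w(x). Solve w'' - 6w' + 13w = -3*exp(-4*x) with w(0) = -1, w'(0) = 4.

Characteristic equation r² - 6r + 13 = 0 has discriminant (-6)² - 4·(13) = -16 < 0, so r = 3 ± 2i.
Hence w_h = C1*cos(2*x)*exp(3*x) + C2*exp(3*x)*sin(2*x).
Try w_p = A*exp(-4*x). Substituting into the equation and dividing by exp(-4*x) gives A = -3/53, so w_p = -3*exp(-4*x)/53.
General solution: w = -3*exp(-4*x)/53 + C1*cos(2*x)*exp(3*x) + C2*exp(3*x)*sin(2*x).
Apply the initial conditions: w(0) = -3/53 + C1 = -1 and w'(0) = 12/53 + 2*C2 + 3*C1 = 4. Solving gives C1 = -50/53, C2 = 175/53.

w = -3*exp(-4*x)/53 - 50*cos(2*x)*exp(3*x)/53 + 175*exp(3*x)*sin(2*x)/53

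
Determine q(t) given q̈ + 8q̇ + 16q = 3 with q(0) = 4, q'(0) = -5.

Characteristic equation r² + 8r + 16 = 0 has discriminant (8)² - 4·(16) = 0, so r = -4 is a repeated root.
Hence q_h = (C1 + C2*t)*exp(-4*t).
For the particular solution try q_p = A0. Substituting and matching coefficients of each power of t gives A0 = 3/16, so q_p = 3/16.
General solution: q = 3/16 + C1*exp(-4*t) + C2*t*exp(-4*t).
Apply the initial conditions: q(0) = 3/16 + C1 = 4 and q'(0) = C2 - 4*C1 = -5. Solving gives C1 = 61/16, C2 = 41/4.

q = 3/16 + 61*exp(-4*t)/16 + 41*t*exp(-4*t)/4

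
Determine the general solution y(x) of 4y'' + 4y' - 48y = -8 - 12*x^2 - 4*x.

y = 7/32 + x**2/4 + x/8 + C1*exp(-4*x) + C2*exp(3*x)

Divide through by 4: y'' + y' - 12y = -2 - x - 3*x^2.
Characteristic equation r² + r - 12 = 0 factors as (r + 4)(r - 3) = 0, so r = -4, 3.
Hence y_h = C1*exp(-4*x) + C2*exp(3*x).
For the particular solution try y_p = A0 + A1*x + A2*x^2. Substituting and matching coefficients of each power of x gives A0 = 7/32, A1 = 1/8, A2 = 1/4, so y_p = 7/32 + x^2/4 + x/8.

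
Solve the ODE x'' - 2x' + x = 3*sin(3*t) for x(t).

x = -6*sin(3*t)/25 + 9*cos(3*t)/50 + C1*exp(t) + C2*t*exp(t)

Characteristic equation r² - 2r + 1 = 0 has discriminant (-2)² - 4·(1) = 0, so r = 1 is a repeated root.
Hence x_h = (C1 + C2*t)*exp(t).
Try x_p = A*cos(3*t) + B*sin(3*t). Substituting and equating the coefficients of cos(3t) and sin(3t) gives A = 9/50, B = -6/25, so x_p = -6*sin(3*t)/25 + 9*cos(3*t)/50.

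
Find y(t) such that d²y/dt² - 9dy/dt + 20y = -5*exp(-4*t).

Characteristic equation r² - 9r + 20 = 0 factors as (r - 5)(r - 4) = 0, so r = 5, 4.
Hence y_h = C1*exp(5*t) + C2*exp(4*t).
Try y_p = A*exp(-4*t). Substituting into the equation and dividing by exp(-4*t) gives A = -5/72, so y_p = -5*exp(-4*t)/72.

y = -5*exp(-4*t)/72 + C1*exp(5*t) + C2*exp(4*t)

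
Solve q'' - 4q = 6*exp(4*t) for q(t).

q = exp(4*t)/2 + C1*exp(-2*t) + C2*exp(2*t)

Characteristic equation r² - 4 = 0 factors as (r + 2)(r - 2) = 0, so r = -2, 2.
Hence q_h = C1*exp(-2*t) + C2*exp(2*t).
Try q_p = A*exp(4*t). Substituting into the equation and dividing by exp(4*t) gives A = 1/2, so q_p = exp(4*t)/2.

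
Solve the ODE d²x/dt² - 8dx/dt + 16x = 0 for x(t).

Characteristic equation r² - 8r + 16 = 0 has discriminant (-8)² - 4·(16) = 0, so r = 4 is a repeated root.
Hence x_h = (C1 + C2*t)*exp(4*t).

x = C1*exp(4*t) + C2*t*exp(4*t)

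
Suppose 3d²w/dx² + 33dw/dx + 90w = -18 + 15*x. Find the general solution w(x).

w = -47/180 + x/6 + C1*exp(-5*x) + C2*exp(-6*x)

Divide through by 3: w'' + 11w' + 30w = -6 + 5*x.
Characteristic equation r² + 11r + 30 = 0 factors as (r + 5)(r + 6) = 0, so r = -5, -6.
Hence w_h = C1*exp(-5*x) + C2*exp(-6*x).
For the particular solution try w_p = A0 + A1*x. Substituting and matching coefficients of each power of x gives A0 = -47/180, A1 = 1/6, so w_p = -47/180 + x/6.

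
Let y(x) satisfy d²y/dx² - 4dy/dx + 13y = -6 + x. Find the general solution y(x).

y = -74/169 + x/13 + C1*cos(3*x)*exp(2*x) + C2*exp(2*x)*sin(3*x)

Characteristic equation r² - 4r + 13 = 0 has discriminant (-4)² - 4·(13) = -36 < 0, so r = 2 ± 3i.
Hence y_h = C1*cos(3*x)*exp(2*x) + C2*exp(2*x)*sin(3*x).
For the particular solution try y_p = A0 + A1*x. Substituting and matching coefficients of each power of x gives A0 = -74/169, A1 = 1/13, so y_p = -74/169 + x/13.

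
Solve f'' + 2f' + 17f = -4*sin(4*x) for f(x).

f = -4*sin(4*x)/65 + 32*cos(4*x)/65 + C1*cos(4*x)*exp(-x) + C2*exp(-x)*sin(4*x)

Characteristic equation r² + 2r + 17 = 0 has discriminant (2)² - 4·(17) = -64 < 0, so r = -1 ± 4i.
Hence f_h = C1*cos(4*x)*exp(-x) + C2*exp(-x)*sin(4*x).
Try f_p = A*cos(4*x) + B*sin(4*x). Substituting and equating the coefficients of cos(4x) and sin(4x) gives A = 32/65, B = -4/65, so f_p = -4*sin(4*x)/65 + 32*cos(4*x)/65.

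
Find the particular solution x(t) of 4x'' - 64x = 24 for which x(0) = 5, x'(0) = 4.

Divide through by 4: x'' - 16x = 6.
Characteristic equation r² - 16 = 0 factors as (r - 4)(r + 4) = 0, so r = 4, -4.
Hence x_h = C1*exp(4*t) + C2*exp(-4*t).
For the particular solution try x_p = A0. Substituting and matching coefficients of each power of t gives A0 = -3/8, so x_p = -3/8.
General solution: x = -3/8 + C1*exp(4*t) + C2*exp(-4*t).
Apply the initial conditions: x(0) = -3/8 + C1 + C2 = 5 and x'(0) = -4*C2 + 4*C1 = 4. Solving gives C1 = 51/16, C2 = 35/16.

x = -3/8 + 35*exp(-4*t)/16 + 51*exp(4*t)/16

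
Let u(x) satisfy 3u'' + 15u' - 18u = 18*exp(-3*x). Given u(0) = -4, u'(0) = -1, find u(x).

u = -47*exp(x)/14 - exp(-3*x)/2 - exp(-6*x)/7

Divide through by 3: u'' + 5u' - 6u = 6*exp(-3*x).
Characteristic equation r² + 5r - 6 = 0 factors as (r - 1)(r + 6) = 0, so r = 1, -6.
Hence u_h = C1*exp(x) + C2*exp(-6*x).
Try u_p = A*exp(-3*x). Substituting into the equation and dividing by exp(-3*x) gives A = -1/2, so u_p = -exp(-3*x)/2.
General solution: u = -exp(-3*x)/2 + C1*exp(x) + C2*exp(-6*x).
Apply the initial conditions: u(0) = -1/2 + C1 + C2 = -4 and u'(0) = 3/2 + C1 - 6*C2 = -1. Solving gives C1 = -47/14, C2 = -1/7.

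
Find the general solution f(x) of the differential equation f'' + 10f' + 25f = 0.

Characteristic equation r² + 10r + 25 = 0 has discriminant (10)² - 4·(25) = 0, so r = -5 is a repeated root.
Hence f_h = (C1 + C2*x)*exp(-5*x).

f = C1*exp(-5*x) + C2*x*exp(-5*x)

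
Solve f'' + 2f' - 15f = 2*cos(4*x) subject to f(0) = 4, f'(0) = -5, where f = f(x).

Characteristic equation r² + 2r - 15 = 0 factors as (r - 3)(r + 5) = 0, so r = 3, -5.
Hence f_h = C1*exp(3*x) + C2*exp(-5*x).
Try f_p = A*cos(4*x) + B*sin(4*x). Substituting and equating the coefficients of cos(4x) and sin(4x) gives A = -62/1025, B = 16/1025, so f_p = -62*cos(4*x)/1025 + 16*sin(4*x)/1025.
General solution: f = -62*cos(4*x)/1025 + 16*sin(4*x)/1025 + C1*exp(3*x) + C2*exp(-5*x).
Apply the initial conditions: f(0) = -62/1025 + C1 + C2 = 4 and f'(0) = 64/1025 - 5*C2 + 3*C1 = -5. Solving gives C1 = 381/200, C2 = 707/328.

f = -62*cos(4*x)/1025 + 16*sin(4*x)/1025 + 381*exp(3*x)/200 + 707*exp(-5*x)/328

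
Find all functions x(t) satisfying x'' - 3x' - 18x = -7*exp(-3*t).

x = C1*exp(6*t) + C2*exp(-3*t) + 7*t*exp(-3*t)/9

Characteristic equation r² - 3r - 18 = 0 factors as (r - 6)(r + 3) = 0, so r = 6, -3.
Hence x_h = C1*exp(6*t) + C2*exp(-3*t).
Since exp(-3*t) solves the homogeneous equation (r = -3 is a root of multiplicity 1), multiply the trial by t. Try x_p = A*t*exp(-3*t). Substituting into the equation and dividing by exp(-3*t) gives A = 7/9, so x_p = 7*t*exp(-3*t)/9.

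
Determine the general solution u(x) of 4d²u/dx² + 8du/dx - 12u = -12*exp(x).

Divide through by 4: u'' + 2u' - 3u = -3*exp(x).
Characteristic equation r² + 2r - 3 = 0 factors as (r - 1)(r + 3) = 0, so r = 1, -3.
Hence u_h = C1*exp(x) + C2*exp(-3*x).
Since exp(x) solves the homogeneous equation (r = 1 is a root of multiplicity 1), multiply the trial by x. Try u_p = A*x*exp(x). Substituting into the equation and dividing by exp(x) gives A = -3/4, so u_p = -3*x*exp(x)/4.

u = C1*exp(x) + C2*exp(-3*x) - 3*x*exp(x)/4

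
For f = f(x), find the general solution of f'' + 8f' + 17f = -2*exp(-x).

Characteristic equation r² + 8r + 17 = 0 has discriminant (8)² - 4·(17) = -4 < 0, so r = -4 ± i.
Hence f_h = C1*cos(x)*exp(-4*x) + C2*exp(-4*x)*sin(x).
Try f_p = A*exp(-x). Substituting into the equation and dividing by exp(-x) gives A = -1/5, so f_p = -exp(-x)/5.

f = -exp(-x)/5 + C1*cos(x)*exp(-4*x) + C2*exp(-4*x)*sin(x)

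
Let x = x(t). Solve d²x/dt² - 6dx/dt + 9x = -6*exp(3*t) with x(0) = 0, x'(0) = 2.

x = -3*t**2*exp(3*t) + 2*t*exp(3*t)

Characteristic equation r² - 6r + 9 = 0 has discriminant (-6)² - 4·(9) = 0, so r = 3 is a repeated root.
Hence x_h = (C1 + C2*t)*exp(3*t).
Since exp(3*t) solves the homogeneous equation (r = 3 is a root of multiplicity 2), multiply the trial by t^2. Try x_p = A*t^2*exp(3*t). Substituting into the equation and dividing by exp(3*t) gives A = -3, so x_p = -3*t^2*exp(3*t).
General solution: x = C1*exp(3*t) - 3*t^2*exp(3*t) + C2*t*exp(3*t).
Apply the initial conditions: x(0) = C1 = 0 and x'(0) = C2 + 3*C1 = 2. Solving gives C1 = 0, C2 = 2.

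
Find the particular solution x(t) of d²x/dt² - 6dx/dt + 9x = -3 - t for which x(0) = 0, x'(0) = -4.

x = -11/27 - t/9 + 11*exp(3*t)/27 - 46*t*exp(3*t)/9

Characteristic equation r² - 6r + 9 = 0 has discriminant (-6)² - 4·(9) = 0, so r = 3 is a repeated root.
Hence x_h = (C1 + C2*t)*exp(3*t).
For the particular solution try x_p = A0 + A1*t. Substituting and matching coefficients of each power of t gives A0 = -11/27, A1 = -1/9, so x_p = -11/27 - t/9.
General solution: x = -11/27 - t/9 + C1*exp(3*t) + C2*t*exp(3*t).
Apply the initial conditions: x(0) = -11/27 + C1 = 0 and x'(0) = -1/9 + C2 + 3*C1 = -4. Solving gives C1 = 11/27, C2 = -46/9.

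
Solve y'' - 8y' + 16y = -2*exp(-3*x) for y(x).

Characteristic equation r² - 8r + 16 = 0 has discriminant (-8)² - 4·(16) = 0, so r = 4 is a repeated root.
Hence y_h = (C1 + C2*x)*exp(4*x).
Try y_p = A*exp(-3*x). Substituting into the equation and dividing by exp(-3*x) gives A = -2/49, so y_p = -2*exp(-3*x)/49.

y = -2*exp(-3*x)/49 + C1*exp(4*x) + C2*x*exp(4*x)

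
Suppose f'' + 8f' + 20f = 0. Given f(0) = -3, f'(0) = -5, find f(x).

Characteristic equation r² + 8r + 20 = 0 has discriminant (8)² - 4·(20) = -16 < 0, so r = -4 ± 2i.
Hence f_h = C1*cos(2*x)*exp(-4*x) + C2*exp(-4*x)*sin(2*x).
Apply the initial conditions: f(0) = C1 = -3 and f'(0) = -4*C1 + 2*C2 = -5. Solving gives C1 = -3, C2 = -17/2.

f = -3*cos(2*x)*exp(-4*x) - 17*exp(-4*x)*sin(2*x)/2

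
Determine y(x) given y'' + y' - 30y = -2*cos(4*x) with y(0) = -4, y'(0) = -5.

y = -109*exp(5*x)/41 - 18*exp(-6*x)/13 - 2*sin(4*x)/533 + 23*cos(4*x)/533

Characteristic equation r² + r - 30 = 0 factors as (r - 5)(r + 6) = 0, so r = 5, -6.
Hence y_h = C1*exp(5*x) + C2*exp(-6*x).
Try y_p = A*cos(4*x) + B*sin(4*x). Substituting and equating the coefficients of cos(4x) and sin(4x) gives A = 23/533, B = -2/533, so y_p = -2*sin(4*x)/533 + 23*cos(4*x)/533.
General solution: y = -2*sin(4*x)/533 + 23*cos(4*x)/533 + C1*exp(5*x) + C2*exp(-6*x).
Apply the initial conditions: y(0) = 23/533 + C1 + C2 = -4 and y'(0) = -8/533 - 6*C2 + 5*C1 = -5. Solving gives C1 = -109/41, C2 = -18/13.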